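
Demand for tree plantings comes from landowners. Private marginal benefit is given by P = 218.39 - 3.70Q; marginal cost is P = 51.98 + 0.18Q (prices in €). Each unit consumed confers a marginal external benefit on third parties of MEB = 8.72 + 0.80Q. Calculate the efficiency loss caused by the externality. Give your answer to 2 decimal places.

Market equilibrium (private): 51.98 + 0.18Q = 218.39 - 3.70Q → Q_m = 42.8892.
Social marginal benefit = demand + MEB = 227.11 - 2.90Q.
Set SMB = MC: 227.11 - 2.90Q = 51.98 + 0.18Q → Q* = 56.8604.
The welfare-loss triangle has base |Q_m − Q*| and height MEB(Q_m) (the vertical gap between SMB and MC is zero at Q* and MEB at Q_m).
DWL = ½ × 13.9712 × 43.0313 = 300.5994.

DWL = €300.60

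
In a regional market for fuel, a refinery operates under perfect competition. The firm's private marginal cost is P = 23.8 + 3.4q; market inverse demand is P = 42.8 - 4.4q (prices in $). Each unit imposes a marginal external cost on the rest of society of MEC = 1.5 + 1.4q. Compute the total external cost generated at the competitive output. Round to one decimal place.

Market equilibrium (private): 23.8 + 3.4q = 42.8 - 4.4q → q_m = 2.4359.
Total external cost = ∫₀^{q_m} (1.5 + 1.4q) dq = 1.5×2.4359 + ½×1.4×2.4359² = 7.8074.

$7.8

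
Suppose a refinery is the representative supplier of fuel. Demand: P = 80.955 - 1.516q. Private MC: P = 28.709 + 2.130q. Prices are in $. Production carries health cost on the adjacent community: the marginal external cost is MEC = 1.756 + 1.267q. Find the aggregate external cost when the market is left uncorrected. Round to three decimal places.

Market equilibrium (private): 28.709 + 2.130q = 80.955 - 1.516q → q_m = 14.3297.
Total external cost = ∫₀^{q_m} (1.756 + 1.267q) dq = 1.756×14.3297 + ½×1.267×14.3297² = 155.2460.

$155.246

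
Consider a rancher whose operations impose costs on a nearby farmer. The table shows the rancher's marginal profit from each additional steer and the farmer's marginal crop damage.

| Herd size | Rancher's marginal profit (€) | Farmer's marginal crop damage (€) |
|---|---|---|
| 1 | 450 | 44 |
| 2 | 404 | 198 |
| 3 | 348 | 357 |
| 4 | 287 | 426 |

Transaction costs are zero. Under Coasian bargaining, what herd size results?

Bargaining reaches the level where marginal profit last exceeds marginal crop damage.
That holds through level 2 (404 ≥ 198) but not at 3 (348 < 357).

2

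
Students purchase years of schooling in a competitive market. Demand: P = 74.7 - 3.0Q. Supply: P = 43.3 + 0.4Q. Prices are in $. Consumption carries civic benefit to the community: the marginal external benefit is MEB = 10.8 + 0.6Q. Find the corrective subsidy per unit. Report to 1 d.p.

subsidy = $19.8 per unit

Social marginal benefit = demand + MEB = 85.5 - 2.4Q.
Set SMB = MC: 85.5 - 2.4Q = 43.3 + 0.4Q → Q* = 15.0714.
The Pigouvian subsidy equals MEB at Q*: 10.8 + 0.6×15.0714 = 19.8428.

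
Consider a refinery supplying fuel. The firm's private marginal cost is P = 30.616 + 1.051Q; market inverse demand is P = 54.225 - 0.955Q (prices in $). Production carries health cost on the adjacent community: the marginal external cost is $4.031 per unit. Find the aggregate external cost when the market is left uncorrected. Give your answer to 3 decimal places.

$47.442

Market equilibrium (private): 30.616 + 1.051Q = 54.225 - 0.955Q → Q_m = 11.7692.
Total external cost = MEC × Q_m = 4.031 × 11.7692 = 47.4416.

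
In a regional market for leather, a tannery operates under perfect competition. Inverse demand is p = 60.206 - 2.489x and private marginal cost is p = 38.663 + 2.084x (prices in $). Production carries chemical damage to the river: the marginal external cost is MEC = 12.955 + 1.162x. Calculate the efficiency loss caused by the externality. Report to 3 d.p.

Market equilibrium (private): 38.663 + 2.084x = 60.206 - 2.489x → x_m = 4.7109.
Social marginal cost = private MC + MEC = 51.618 + 3.246x.
Set SMC = demand: 51.618 + 3.246x = 60.206 - 2.489x → x* = 1.4975.
Between x* and x_m the wedge SMC − demand runs linearly from 0 to MEC(x_m), so the loss is a triangle.
DWL = ½ × 3.2134 × 18.4291 = 29.6100.

DWL = $29.610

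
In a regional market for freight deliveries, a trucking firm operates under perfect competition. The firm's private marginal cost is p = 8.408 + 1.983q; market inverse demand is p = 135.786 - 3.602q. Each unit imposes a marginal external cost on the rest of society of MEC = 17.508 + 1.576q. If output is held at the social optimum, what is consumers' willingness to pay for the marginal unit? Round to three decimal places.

P = 80.521

Social marginal cost = private MC + MEC = 25.916 + 3.559q.
Set SMC = demand: 25.916 + 3.559q = 135.786 - 3.602q → q* = 15.3428.
Consumer price on the demand curve at q*: 135.786 − 3.602×15.3428 = 80.5212.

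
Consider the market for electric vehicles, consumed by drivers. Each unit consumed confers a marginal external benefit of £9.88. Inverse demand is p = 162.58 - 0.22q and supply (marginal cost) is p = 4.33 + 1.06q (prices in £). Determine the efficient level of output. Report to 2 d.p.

q* = 131.35

Social marginal benefit = demand + MEB = 172.46 - 0.22q.
Set SMB = MC: 172.46 - 0.22q = 4.33 + 1.06q → q* = 131.3516.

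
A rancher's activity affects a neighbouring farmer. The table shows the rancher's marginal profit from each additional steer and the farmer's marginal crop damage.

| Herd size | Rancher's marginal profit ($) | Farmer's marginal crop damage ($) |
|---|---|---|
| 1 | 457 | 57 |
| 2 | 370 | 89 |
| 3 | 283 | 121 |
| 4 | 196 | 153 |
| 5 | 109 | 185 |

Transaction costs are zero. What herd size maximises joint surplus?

4

Bargaining reaches the level where marginal profit last exceeds marginal crop damage.
That holds through level 4 (196 ≥ 153) but not at 5 (109 < 185).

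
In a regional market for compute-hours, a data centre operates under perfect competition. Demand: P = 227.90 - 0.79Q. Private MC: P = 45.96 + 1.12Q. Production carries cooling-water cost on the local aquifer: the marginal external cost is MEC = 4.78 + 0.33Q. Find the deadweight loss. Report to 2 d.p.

DWL = 292.75

Market equilibrium (private): 45.96 + 1.12Q = 227.90 - 0.79Q → Q_m = 95.2565.
Social marginal cost = private MC + MEC = 50.74 + 1.45Q.
Set SMC = demand: 50.74 + 1.45Q = 227.90 - 0.79Q → Q* = 79.0893.
Between Q* and Q_m the wedge SMC − demand runs linearly from 0 to MEC(Q_m), so the loss is a triangle.
DWL = ½ × 16.1672 × 36.2147 = 292.7451.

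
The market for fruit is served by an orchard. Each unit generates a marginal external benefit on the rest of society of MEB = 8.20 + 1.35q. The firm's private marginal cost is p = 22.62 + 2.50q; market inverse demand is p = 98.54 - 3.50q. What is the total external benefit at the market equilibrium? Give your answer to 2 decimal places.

Market equilibrium (private): 22.62 + 2.50q = 98.54 - 3.50q → q_m = 12.6533.
Total external benefit = ∫₀^{q_m} (8.20 + 1.35q) dq = 8.20×12.6533 + ½×1.35×12.6533² = 211.8286.

211.83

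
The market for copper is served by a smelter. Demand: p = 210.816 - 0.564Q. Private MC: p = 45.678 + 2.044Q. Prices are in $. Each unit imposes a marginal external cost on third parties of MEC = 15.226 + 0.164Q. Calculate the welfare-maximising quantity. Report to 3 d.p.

Social marginal cost = private MC + MEC = 60.904 + 2.208Q.
Set SMC = demand: 60.904 + 2.208Q = 210.816 - 0.564Q → Q* = 54.0808.

Q* = 54.081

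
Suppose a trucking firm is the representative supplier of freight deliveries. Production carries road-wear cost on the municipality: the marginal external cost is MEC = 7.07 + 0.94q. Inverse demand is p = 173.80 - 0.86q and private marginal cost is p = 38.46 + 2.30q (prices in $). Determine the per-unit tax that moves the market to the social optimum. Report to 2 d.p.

tax = $36.48 per unit

Social marginal cost = private MC + MEC = 45.53 + 3.24q.
Set SMC = demand: 45.53 + 3.24q = 173.80 - 0.86q → q* = 31.2854.
The Pigouvian tax equals MEC at q*: 7.07 + 0.94×31.2854 = 36.4783.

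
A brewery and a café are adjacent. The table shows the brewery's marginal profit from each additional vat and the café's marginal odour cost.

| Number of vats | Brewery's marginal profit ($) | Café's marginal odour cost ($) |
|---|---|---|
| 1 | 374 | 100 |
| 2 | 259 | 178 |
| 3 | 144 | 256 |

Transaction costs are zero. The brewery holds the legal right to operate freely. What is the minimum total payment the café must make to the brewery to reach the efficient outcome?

Left alone the brewery would choose level 3 (marginal profit stays positive).
Efficient level: k* = 2 (marginal profit ≥ marginal odour cost through 2).
The café must at least cover the brewery's forgone profit from cutting 3→2: 144 = 144.

$144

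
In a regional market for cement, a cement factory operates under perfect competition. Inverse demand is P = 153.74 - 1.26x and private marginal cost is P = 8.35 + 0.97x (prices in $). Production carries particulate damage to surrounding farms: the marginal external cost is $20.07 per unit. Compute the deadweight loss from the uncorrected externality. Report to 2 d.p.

DWL = $90.32

Market equilibrium (private): 8.35 + 0.97x = 153.74 - 1.26x → x_m = 65.1973.
Social marginal cost = private MC + MEC = 28.42 + 0.97x.
Set SMC = demand: 28.42 + 0.97x = 153.74 - 1.26x → x* = 56.1973.
Height of the DWL triangle at x_m is SMC(x_m) − demand(x_m) = MEC(x_m) = 20.0700.
DWL = ½ × 9.0000 × 20.0700 = 90.3150.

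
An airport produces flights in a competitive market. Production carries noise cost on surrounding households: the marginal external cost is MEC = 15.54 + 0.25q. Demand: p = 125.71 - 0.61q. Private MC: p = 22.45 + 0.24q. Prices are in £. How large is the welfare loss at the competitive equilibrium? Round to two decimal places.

Market equilibrium (private): 22.45 + 0.24q = 125.71 - 0.61q → q_m = 121.4824.
Social marginal cost = private MC + MEC = 37.99 + 0.49q.
Set SMC = demand: 37.99 + 0.49q = 125.71 - 0.61q → q* = 79.7455.
The loss is the area between SMC and demand from q* to q_m; with linear curves that's a triangle of height MEC(q_m).
DWL = ½ × 41.7369 × 45.9106 = 958.0831.

DWL = £958.08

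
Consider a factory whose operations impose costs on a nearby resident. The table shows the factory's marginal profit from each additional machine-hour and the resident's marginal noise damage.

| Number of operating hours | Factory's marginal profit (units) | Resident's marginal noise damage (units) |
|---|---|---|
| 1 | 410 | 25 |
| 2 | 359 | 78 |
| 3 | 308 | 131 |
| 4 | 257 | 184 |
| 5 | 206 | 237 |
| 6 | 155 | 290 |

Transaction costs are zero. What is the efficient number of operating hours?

Bargaining reaches the level where marginal profit last exceeds marginal noise damage.
That holds through level 4 (257 ≥ 184) but not at 5 (206 < 237).

4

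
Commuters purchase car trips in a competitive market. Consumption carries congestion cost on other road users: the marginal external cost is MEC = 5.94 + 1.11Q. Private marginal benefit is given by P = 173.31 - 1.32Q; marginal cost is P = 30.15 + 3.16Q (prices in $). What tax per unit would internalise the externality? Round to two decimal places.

tax = $33.19 per unit

Social marginal benefit = demand − MEC = 167.37 - 2.43Q.
Set SMB = MC: 167.37 - 2.43Q = 30.15 + 3.16Q → Q* = 24.5474.
The Pigouvian tax equals MEC at Q*: 5.94 + 1.11×24.5474 = 33.1876.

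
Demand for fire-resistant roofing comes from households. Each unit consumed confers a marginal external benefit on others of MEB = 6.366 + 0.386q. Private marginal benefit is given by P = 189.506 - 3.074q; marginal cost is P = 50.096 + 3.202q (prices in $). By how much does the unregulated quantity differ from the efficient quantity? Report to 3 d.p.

Market equilibrium (private): 50.096 + 3.202q = 189.506 - 3.074q → q_m = 22.2132.
Social marginal benefit = demand + MEB = 195.872 - 2.688q.
Set SMB = MC: 195.872 - 2.688q = 50.096 + 3.202q → q* = 24.7497.
Gap = |22.2132 − 24.7497| = 2.5365.

2.537 units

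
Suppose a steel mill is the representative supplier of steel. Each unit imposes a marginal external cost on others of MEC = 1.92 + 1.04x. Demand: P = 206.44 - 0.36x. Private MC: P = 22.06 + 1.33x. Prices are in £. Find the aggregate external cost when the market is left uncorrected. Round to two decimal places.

Market equilibrium (private): 22.06 + 1.33x = 206.44 - 0.36x → x_m = 109.1006.
Total external cost = ∫₀^{x_m} (1.92 + 1.04x) dx = 1.92×109.1006 + ½×1.04×109.1006² = 6399.0024.

£6399.00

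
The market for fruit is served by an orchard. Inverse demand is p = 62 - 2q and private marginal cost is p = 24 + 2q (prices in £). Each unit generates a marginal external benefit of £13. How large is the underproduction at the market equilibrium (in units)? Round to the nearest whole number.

Market equilibrium (private): 24 + 2q = 62 - 2q → q_m = 9.5000.
Social marginal cost = private MC − MEB = 11 + 2q.
Set SMC = demand: 11 + 2q = 62 - 2q → q* = 12.7500.
Gap = |9.5000 − 12.7500| = 3.2500.

3 units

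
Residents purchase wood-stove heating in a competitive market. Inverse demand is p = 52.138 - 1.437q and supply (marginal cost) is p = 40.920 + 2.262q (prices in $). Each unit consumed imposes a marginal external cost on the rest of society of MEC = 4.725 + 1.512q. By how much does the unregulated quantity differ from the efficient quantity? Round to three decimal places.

Market equilibrium (private): 40.920 + 2.262q = 52.138 - 1.437q → q_m = 3.0327.
Social marginal benefit = demand − MEC = 47.413 - 2.949q.
Set SMB = MC: 47.413 - 2.949q = 40.920 + 2.262q → q* = 1.2460.
Gap = |3.0327 − 1.2460| = 1.7867.

1.787 units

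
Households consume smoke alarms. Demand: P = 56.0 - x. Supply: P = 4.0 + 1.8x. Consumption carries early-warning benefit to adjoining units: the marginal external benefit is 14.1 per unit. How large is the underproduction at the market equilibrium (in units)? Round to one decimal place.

Market equilibrium (private): 4.0 + 1.8x = 56.0 - x → x_m = 18.5714.
Social marginal benefit = demand + MEB = 70.1 - x.
Set SMB = MC: 70.1 - x = 4.0 + 1.8x → x* = 23.6071.
Gap = |18.5714 − 23.6071| = 5.0357.

5.0 units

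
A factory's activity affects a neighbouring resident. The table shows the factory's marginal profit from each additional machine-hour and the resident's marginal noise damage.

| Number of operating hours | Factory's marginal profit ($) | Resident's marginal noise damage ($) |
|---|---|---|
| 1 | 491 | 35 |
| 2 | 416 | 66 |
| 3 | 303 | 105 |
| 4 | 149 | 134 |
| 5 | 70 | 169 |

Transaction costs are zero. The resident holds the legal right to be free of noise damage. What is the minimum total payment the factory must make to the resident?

Efficient level: marginal profit ≥ marginal noise damage through level 4, so k* = 4.
With the resident holding the right, the factory must at least compensate total damage at k*: 35 + 66 + 105 + 134 = 340.

$340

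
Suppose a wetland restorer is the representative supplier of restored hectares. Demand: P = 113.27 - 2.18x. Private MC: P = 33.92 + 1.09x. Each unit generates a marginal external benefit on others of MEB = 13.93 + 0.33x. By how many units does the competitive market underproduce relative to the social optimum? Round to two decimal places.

Market equilibrium (private): 33.92 + 1.09x = 113.27 - 2.18x → x_m = 24.2661.
Social marginal cost = private MC − MEB = 19.99 + 0.76x.
Set SMC = demand: 19.99 + 0.76x = 113.27 - 2.18x → x* = 31.7279.
Gap = |24.2661 − 31.7279| = 7.4618.

7.46 units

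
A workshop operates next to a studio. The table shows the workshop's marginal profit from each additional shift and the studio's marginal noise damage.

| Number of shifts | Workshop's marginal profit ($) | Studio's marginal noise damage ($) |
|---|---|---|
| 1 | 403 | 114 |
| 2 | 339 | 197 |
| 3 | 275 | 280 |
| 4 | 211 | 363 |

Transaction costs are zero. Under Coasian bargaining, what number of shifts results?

2

Bargaining reaches the level where marginal profit last exceeds marginal noise damage.
That holds through level 2 (339 ≥ 197) but not at 3 (275 < 280).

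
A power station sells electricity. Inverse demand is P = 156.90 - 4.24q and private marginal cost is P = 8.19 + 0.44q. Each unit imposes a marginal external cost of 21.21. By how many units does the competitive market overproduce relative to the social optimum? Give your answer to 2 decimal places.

Market equilibrium (private): 8.19 + 0.44q = 156.90 - 4.24q → q_m = 31.7756.
Social marginal cost = private MC + MEC = 29.40 + 0.44q.
Set SMC = demand: 29.40 + 0.44q = 156.90 - 4.24q → q* = 27.2436.
Gap = |31.7756 − 27.2436| = 4.5320.

4.53 units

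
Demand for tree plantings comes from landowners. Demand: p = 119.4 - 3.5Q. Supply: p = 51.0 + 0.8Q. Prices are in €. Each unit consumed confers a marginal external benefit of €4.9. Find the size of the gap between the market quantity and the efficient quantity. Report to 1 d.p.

Market equilibrium (private): 51.0 + 0.8Q = 119.4 - 3.5Q → Q_m = 15.9070.
Social marginal benefit = demand + MEB = 124.3 - 3.5Q.
Set SMB = MC: 124.3 - 3.5Q = 51.0 + 0.8Q → Q* = 17.0465.
Gap = |15.9070 − 17.0465| = 1.1395.

1.1 units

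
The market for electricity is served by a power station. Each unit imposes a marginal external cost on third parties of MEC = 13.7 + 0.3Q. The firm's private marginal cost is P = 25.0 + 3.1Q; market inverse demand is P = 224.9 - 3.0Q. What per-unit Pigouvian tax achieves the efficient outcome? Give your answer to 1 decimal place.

Social marginal cost = private MC + MEC = 38.7 + 3.4Q.
Set SMC = demand: 38.7 + 3.4Q = 224.9 - 3.0Q → Q* = 29.0938.
The Pigouvian tax equals MEC at Q*: 13.7 + 0.3×29.0938 = 22.4281.

tax = 22.4 per unit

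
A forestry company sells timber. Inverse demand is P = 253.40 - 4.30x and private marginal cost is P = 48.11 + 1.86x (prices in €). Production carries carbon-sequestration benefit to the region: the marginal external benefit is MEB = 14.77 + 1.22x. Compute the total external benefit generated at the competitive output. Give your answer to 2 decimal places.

Market equilibrium (private): 48.11 + 1.86x = 253.40 - 4.30x → x_m = 33.3263.
Total external benefit = ∫₀^{x_m} (14.77 + 1.22x) dx = 14.77×33.3263 + ½×1.22×33.3263² = 1169.7212.

€1169.72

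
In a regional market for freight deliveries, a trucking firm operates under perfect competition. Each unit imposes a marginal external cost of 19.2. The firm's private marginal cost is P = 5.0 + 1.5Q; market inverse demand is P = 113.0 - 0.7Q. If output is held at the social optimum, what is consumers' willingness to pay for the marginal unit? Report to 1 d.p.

Social marginal cost = private MC + MEC = 24.2 + 1.5Q.
Set SMC = demand: 24.2 + 1.5Q = 113.0 - 0.7Q → Q* = 40.3636.
Consumer price on the demand curve at Q*: 113.0 − 0.7×40.3636 = 84.7455.

P = 84.7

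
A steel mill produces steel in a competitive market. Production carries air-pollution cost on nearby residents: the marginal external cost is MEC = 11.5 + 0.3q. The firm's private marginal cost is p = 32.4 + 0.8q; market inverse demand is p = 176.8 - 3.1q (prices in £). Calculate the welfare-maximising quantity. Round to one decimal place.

q* = 31.6

Social marginal cost = private MC + MEC = 43.9 + 1.1q.
Set SMC = demand: 43.9 + 1.1q = 176.8 - 3.1q → q* = 31.6429.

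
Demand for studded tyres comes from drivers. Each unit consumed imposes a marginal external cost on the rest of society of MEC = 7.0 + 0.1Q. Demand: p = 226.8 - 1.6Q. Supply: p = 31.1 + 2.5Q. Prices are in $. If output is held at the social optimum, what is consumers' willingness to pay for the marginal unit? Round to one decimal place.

P = $154.9

Social marginal benefit = demand − MEC = 219.8 - 1.7Q.
Set SMB = MC: 219.8 - 1.7Q = 31.1 + 2.5Q → Q* = 44.9286.
Consumer price on the demand curve at Q*: 226.8 − 1.6×44.9286 = 154.9142.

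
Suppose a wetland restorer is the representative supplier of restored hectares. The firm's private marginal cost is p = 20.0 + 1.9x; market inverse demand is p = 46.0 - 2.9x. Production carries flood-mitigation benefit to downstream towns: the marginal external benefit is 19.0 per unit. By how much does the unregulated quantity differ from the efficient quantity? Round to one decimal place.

Market equilibrium (private): 20.0 + 1.9x = 46.0 - 2.9x → x_m = 5.4167.
Social marginal cost = private MC − MEB = 1.0 + 1.9x.
Set SMC = demand: 1.0 + 1.9x = 46.0 - 2.9x → x* = 9.3750.
Gap = |5.4167 − 9.3750| = 3.9583.

4.0 units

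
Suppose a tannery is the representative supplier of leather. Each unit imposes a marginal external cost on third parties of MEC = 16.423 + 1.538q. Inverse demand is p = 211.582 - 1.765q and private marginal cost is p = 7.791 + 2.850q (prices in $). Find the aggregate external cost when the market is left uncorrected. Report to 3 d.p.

Market equilibrium (private): 7.791 + 2.850q = 211.582 - 1.765q → q_m = 44.1584.
Total external cost = ∫₀^{q_m} (16.423 + 1.538q) dq = 16.423×44.1584 + ½×1.538×44.1584² = 2224.7359.

$2224.736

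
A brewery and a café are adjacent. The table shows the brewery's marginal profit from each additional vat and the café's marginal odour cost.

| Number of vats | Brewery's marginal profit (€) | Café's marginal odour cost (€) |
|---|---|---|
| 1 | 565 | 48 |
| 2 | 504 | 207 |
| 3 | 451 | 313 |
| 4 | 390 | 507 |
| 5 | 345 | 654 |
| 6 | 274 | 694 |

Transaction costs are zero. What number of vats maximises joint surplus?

3

Bargaining reaches the level where marginal profit last exceeds marginal odour cost.
That holds through level 3 (451 ≥ 313) but not at 4 (390 < 507).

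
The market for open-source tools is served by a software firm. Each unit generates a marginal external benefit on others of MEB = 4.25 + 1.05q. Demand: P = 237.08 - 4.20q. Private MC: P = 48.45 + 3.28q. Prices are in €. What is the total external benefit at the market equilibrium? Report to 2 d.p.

Market equilibrium (private): 48.45 + 3.28q = 237.08 - 4.20q → q_m = 25.2179.
Total external benefit = ∫₀^{q_m} (4.25 + 1.05q) dq = 4.25×25.2179 + ½×1.05×25.2179² = 441.0459.

€441.05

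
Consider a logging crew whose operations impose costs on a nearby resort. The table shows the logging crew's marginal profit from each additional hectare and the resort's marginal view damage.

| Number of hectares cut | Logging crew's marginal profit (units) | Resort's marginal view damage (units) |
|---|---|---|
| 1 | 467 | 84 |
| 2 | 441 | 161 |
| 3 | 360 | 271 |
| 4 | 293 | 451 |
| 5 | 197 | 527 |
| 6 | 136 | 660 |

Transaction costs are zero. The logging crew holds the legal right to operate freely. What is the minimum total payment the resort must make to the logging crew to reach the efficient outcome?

Left alone the logging crew would choose level 6 (marginal profit stays positive).
Efficient level: k* = 3 (marginal profit ≥ marginal view damage through 3).
The resort must at least cover the logging crew's forgone profit from cutting 6→3: 293 + 197 + 136 = 626.

626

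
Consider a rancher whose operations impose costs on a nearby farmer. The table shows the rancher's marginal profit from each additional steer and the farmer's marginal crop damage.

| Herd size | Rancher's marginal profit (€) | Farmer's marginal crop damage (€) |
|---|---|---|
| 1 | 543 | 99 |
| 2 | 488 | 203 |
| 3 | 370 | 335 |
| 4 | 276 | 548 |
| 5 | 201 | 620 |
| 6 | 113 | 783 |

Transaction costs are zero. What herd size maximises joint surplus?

Bargaining reaches the level where marginal profit last exceeds marginal crop damage.
That holds through level 3 (370 ≥ 335) but not at 4 (276 < 548).

3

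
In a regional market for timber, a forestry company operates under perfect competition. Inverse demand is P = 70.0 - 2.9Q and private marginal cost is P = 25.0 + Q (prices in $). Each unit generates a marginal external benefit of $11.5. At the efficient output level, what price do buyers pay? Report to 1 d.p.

P = $28.0

Social marginal cost = private MC − MEB = 13.5 + Q.
Set SMC = demand: 13.5 + Q = 70.0 - 2.9Q → Q* = 14.4872.
Consumer price on the demand curve at Q*: 70.0 − 2.9×14.4872 = 27.9871.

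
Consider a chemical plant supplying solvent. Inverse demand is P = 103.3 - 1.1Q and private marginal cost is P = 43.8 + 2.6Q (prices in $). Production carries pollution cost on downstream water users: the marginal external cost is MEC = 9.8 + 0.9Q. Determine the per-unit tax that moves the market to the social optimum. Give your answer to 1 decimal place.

Social marginal cost = private MC + MEC = 53.6 + 3.5Q.
Set SMC = demand: 53.6 + 3.5Q = 103.3 - 1.1Q → Q* = 10.8043.
The Pigouvian tax equals MEC at Q*: 9.8 + 0.9×10.8043 = 19.5239.

tax = $19.5 per unit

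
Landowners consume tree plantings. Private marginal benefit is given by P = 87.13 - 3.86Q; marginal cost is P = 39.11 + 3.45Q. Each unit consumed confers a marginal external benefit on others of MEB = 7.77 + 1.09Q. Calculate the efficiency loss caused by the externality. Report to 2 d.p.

Market equilibrium (private): 39.11 + 3.45Q = 87.13 - 3.86Q → Q_m = 6.5691.
Social marginal benefit = demand + MEB = 94.90 - 2.77Q.
Set SMB = MC: 94.90 - 2.77Q = 39.11 + 3.45Q → Q* = 8.9695.
The welfare-loss triangle has base |Q_m − Q*| and height MEB(Q_m) (the vertical gap between SMB and MC is zero at Q* and MEB at Q_m).
DWL = ½ × 2.4004 × 14.9303 = 17.9193.

DWL = 17.92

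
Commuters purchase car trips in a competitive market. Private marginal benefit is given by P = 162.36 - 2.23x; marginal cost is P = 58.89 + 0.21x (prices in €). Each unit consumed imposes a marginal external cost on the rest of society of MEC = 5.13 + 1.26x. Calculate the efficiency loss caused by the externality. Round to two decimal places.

DWL = €463.43

Market equilibrium (private): 58.89 + 0.21x = 162.36 - 2.23x → x_m = 42.4057.
Social marginal benefit = demand − MEC = 157.23 - 3.49x.
Set SMB = MC: 157.23 - 3.49x = 58.89 + 0.21x → x* = 26.5784.
Between x* and x_m the wedge MC − SMB runs linearly from 0 to MEC(x_m), so the loss is a triangle.
DWL = ½ × 15.8273 × 58.5612 = 463.4328.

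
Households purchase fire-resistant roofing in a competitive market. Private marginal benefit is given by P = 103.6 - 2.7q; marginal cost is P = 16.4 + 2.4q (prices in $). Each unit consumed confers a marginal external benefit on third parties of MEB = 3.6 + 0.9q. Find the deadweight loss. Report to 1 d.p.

Market equilibrium (private): 16.4 + 2.4q = 103.6 - 2.7q → q_m = 17.0980.
Social marginal benefit = demand + MEB = 107.2 - 1.8q.
Set SMB = MC: 107.2 - 1.8q = 16.4 + 2.4q → q* = 21.6190.
Height of the DWL triangle at q_m is SMB(q_m) − MC(q_m) = MEB(q_m) = 18.9882.
DWL = ½ × 4.5210 × 18.9882 = 42.9228.

DWL = $42.9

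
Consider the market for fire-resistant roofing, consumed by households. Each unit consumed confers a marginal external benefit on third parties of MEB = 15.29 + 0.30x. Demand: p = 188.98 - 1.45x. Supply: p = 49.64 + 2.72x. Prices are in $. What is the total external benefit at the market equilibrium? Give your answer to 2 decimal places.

Market equilibrium (private): 49.64 + 2.72x = 188.98 - 1.45x → x_m = 33.4149.
Total external benefit = ∫₀^{x_m} (15.29 + 0.30x) dx = 15.29×33.4149 + ½×0.30×33.4149² = 678.3972.

$678.40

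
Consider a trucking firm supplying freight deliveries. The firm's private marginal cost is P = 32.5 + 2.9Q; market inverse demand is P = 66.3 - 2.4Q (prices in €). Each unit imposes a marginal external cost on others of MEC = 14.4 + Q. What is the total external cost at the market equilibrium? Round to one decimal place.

€112.2

Market equilibrium (private): 32.5 + 2.9Q = 66.3 - 2.4Q → Q_m = 6.3774.
Total external cost = ∫₀^{Q_m} (14.4 + 1.0Q) dQ = 14.4×6.3774 + ½×1.0×6.3774² = 112.1702.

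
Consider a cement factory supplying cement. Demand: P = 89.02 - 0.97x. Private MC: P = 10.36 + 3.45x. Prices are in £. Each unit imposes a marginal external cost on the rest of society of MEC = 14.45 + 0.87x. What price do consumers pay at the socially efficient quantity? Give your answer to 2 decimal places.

P = £77.25

Social marginal cost = private MC + MEC = 24.81 + 4.32x.
Set SMC = demand: 24.81 + 4.32x = 89.02 - 0.97x → x* = 12.1380.
Consumer price on the demand curve at x*: 89.02 − 0.97×12.1380 = 77.2461.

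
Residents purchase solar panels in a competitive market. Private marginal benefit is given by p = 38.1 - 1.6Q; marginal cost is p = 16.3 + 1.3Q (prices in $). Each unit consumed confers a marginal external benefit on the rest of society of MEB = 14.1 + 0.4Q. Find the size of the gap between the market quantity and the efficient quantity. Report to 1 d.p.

6.8 units

Market equilibrium (private): 16.3 + 1.3Q = 38.1 - 1.6Q → Q_m = 7.5172.
Social marginal benefit = demand + MEB = 52.2 - 1.2Q.
Set SMB = MC: 52.2 - 1.2Q = 16.3 + 1.3Q → Q* = 14.3600.
Gap = |7.5172 − 14.3600| = 6.8428.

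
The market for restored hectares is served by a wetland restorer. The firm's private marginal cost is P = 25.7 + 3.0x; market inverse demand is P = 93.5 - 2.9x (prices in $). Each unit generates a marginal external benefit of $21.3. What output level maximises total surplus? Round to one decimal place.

Social marginal cost = private MC − MEB = 4.4 + 3.0x.
Set SMC = demand: 4.4 + 3.0x = 93.5 - 2.9x → x* = 15.1017.

x* = 15.1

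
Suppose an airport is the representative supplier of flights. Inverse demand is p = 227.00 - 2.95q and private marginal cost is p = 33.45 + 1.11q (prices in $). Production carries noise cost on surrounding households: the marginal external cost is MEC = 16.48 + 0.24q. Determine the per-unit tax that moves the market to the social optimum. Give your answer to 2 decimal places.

Social marginal cost = private MC + MEC = 49.93 + 1.35q.
Set SMC = demand: 49.93 + 1.35q = 227.00 - 2.95q → q* = 41.1791.
The Pigouvian tax equals MEC at q*: 16.48 + 0.24×41.1791 = 26.3630.

tax = $26.36 per unit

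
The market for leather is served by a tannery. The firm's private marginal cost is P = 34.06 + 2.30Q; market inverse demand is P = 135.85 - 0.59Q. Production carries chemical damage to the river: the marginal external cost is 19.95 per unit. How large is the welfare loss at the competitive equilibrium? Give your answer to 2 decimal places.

Market equilibrium (private): 34.06 + 2.30Q = 135.85 - 0.59Q → Q_m = 35.2215.
Social marginal cost = private MC + MEC = 54.01 + 2.30Q.
Set SMC = demand: 54.01 + 2.30Q = 135.85 - 0.59Q → Q* = 28.3183.
Between Q* and Q_m the wedge SMC − demand runs linearly from 0 to MEC(Q_m), so the loss is a triangle.
DWL = ½ × 6.9032 × 19.9500 = 68.8594.

DWL = 68.86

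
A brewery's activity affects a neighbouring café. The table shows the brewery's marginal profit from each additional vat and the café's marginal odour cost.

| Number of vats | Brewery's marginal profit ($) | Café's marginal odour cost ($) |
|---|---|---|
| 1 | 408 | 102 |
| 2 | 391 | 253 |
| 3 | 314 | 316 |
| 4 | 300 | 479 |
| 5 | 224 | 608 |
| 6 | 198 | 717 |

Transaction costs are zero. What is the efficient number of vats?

2

Bargaining reaches the level where marginal profit last exceeds marginal odour cost.
That holds through level 2 (391 ≥ 253) but not at 3 (314 < 316).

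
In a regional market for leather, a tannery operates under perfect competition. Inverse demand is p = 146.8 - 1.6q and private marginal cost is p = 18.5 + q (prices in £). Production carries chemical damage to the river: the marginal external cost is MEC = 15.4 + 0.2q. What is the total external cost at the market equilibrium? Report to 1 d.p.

£1003.4

Market equilibrium (private): 18.5 + q = 146.8 - 1.6q → q_m = 49.3462.
Total external cost = ∫₀^{q_m} (15.4 + 0.2q) dq = 15.4×49.3462 + ½×0.2×49.3462² = 1003.4362.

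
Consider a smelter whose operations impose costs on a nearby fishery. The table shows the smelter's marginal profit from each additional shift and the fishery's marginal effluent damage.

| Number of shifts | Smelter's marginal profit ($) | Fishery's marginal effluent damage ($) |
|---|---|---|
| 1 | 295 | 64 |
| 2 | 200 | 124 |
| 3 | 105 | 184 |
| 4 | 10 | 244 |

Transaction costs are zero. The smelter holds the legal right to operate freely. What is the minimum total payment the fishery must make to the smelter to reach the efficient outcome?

$115

Left alone the smelter would choose level 4 (marginal profit stays positive).
Efficient level: k* = 2 (marginal profit ≥ marginal effluent damage through 2).
The fishery must at least cover the smelter's forgone profit from cutting 4→2: 105 + 10 = 115.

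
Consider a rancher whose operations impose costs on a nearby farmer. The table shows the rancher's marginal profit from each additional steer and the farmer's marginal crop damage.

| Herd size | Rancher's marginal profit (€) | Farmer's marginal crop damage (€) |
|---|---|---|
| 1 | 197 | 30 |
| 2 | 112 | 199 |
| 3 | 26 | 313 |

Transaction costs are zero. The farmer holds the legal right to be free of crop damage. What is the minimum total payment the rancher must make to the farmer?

Efficient level: marginal profit ≥ marginal crop damage through level 1, so k* = 1.
With the farmer holding the right, the rancher must at least compensate total damage at k*: 30 = 30.

€30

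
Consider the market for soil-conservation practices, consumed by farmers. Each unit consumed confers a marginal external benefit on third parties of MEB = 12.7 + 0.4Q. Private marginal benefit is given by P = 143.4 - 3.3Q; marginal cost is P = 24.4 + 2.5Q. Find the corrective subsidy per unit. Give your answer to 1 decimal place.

subsidy = 22.5 per unit

Social marginal benefit = demand + MEB = 156.1 - 2.9Q.
Set SMB = MC: 156.1 - 2.9Q = 24.4 + 2.5Q → Q* = 24.3889.
The Pigouvian subsidy equals MEB at Q*: 12.7 + 0.4×24.3889 = 22.4556.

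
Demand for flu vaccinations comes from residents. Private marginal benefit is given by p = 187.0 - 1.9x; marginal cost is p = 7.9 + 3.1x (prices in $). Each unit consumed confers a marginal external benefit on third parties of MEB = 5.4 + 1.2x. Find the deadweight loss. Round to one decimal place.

Market equilibrium (private): 7.9 + 3.1x = 187.0 - 1.9x → x_m = 35.8200.
Social marginal benefit = demand + MEB = 192.4 - 0.7x.
Set SMB = MC: 192.4 - 0.7x = 7.9 + 3.1x → x* = 48.5526.
The loss is the area between SMB and MC from x* to x_m; with linear curves that's a triangle of height MEB(x_m).
DWL = ½ × 12.7326 × 48.3840 = 308.0271.

DWL = $308.0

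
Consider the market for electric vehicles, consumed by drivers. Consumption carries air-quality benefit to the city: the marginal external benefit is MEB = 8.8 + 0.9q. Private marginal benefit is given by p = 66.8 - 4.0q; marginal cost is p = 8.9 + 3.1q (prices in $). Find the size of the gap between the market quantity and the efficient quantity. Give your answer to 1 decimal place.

2.6 units

Market equilibrium (private): 8.9 + 3.1q = 66.8 - 4.0q → q_m = 8.1549.
Social marginal benefit = demand + MEB = 75.6 - 3.1q.
Set SMB = MC: 75.6 - 3.1q = 8.9 + 3.1q → q* = 10.7581.
Gap = |8.1549 − 10.7581| = 2.6032.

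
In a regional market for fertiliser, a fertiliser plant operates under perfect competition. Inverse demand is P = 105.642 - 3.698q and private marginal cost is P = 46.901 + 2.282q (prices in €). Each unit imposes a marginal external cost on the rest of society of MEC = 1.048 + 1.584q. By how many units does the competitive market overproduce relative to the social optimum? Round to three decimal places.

Market equilibrium (private): 46.901 + 2.282q = 105.642 - 3.698q → q_m = 9.8229.
Social marginal cost = private MC + MEC = 47.949 + 3.866q.
Set SMC = demand: 47.949 + 3.866q = 105.642 - 3.698q → q* = 7.6273.
Gap = |9.8229 − 7.6273| = 2.1956.

2.196 units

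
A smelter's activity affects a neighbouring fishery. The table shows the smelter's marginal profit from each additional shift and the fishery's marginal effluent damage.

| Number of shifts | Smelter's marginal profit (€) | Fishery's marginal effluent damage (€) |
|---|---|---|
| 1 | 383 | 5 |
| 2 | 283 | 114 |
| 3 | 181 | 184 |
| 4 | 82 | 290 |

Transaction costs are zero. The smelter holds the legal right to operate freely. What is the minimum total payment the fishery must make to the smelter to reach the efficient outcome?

Left alone the smelter would choose level 4 (marginal profit stays positive).
Efficient level: k* = 2 (marginal profit ≥ marginal effluent damage through 2).
The fishery must at least cover the smelter's forgone profit from cutting 4→2: 181 + 82 = 263.

€263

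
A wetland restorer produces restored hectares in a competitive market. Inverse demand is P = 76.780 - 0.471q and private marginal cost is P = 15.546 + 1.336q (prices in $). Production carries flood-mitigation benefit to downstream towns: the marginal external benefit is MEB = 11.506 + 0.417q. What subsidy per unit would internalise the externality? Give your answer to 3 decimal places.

subsidy = $33.328 per unit

Social marginal cost = private MC − MEB = 4.040 + 0.919q.
Set SMC = demand: 4.040 + 0.919q = 76.780 - 0.471q → q* = 52.3309.
The Pigouvian subsidy equals MEB at q*: 11.506 + 0.417×52.3309 = 33.3280.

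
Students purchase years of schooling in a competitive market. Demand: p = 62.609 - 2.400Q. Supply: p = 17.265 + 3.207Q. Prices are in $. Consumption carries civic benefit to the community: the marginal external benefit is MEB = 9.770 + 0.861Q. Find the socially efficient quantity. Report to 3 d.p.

Q* = 11.613

Social marginal benefit = demand + MEB = 72.379 - 1.539Q.
Set SMB = MC: 72.379 - 1.539Q = 17.265 + 3.207Q → Q* = 11.6127.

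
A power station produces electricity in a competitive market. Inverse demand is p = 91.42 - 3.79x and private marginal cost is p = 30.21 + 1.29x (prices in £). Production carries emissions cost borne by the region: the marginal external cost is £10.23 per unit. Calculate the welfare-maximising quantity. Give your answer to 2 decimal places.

Social marginal cost = private MC + MEC = 40.44 + 1.29x.
Set SMC = demand: 40.44 + 1.29x = 91.42 - 3.79x → x* = 10.0354.

x* = 10.04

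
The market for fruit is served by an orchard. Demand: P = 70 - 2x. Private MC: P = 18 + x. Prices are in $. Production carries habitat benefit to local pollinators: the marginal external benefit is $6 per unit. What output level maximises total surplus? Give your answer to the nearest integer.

x* = 19

Social marginal cost = private MC − MEB = 12 + x.
Set SMC = demand: 12 + x = 70 - 2x → x* = 19.3333.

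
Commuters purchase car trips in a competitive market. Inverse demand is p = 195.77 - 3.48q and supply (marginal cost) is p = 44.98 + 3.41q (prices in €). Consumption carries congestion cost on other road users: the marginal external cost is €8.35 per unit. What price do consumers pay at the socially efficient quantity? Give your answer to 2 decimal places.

Social marginal benefit = demand − MEC = 187.42 - 3.48q.
Set SMB = MC: 187.42 - 3.48q = 44.98 + 3.41q → q* = 20.6734.
Consumer price on the demand curve at q*: 195.77 − 3.48×20.6734 = 123.8266.

P = €123.83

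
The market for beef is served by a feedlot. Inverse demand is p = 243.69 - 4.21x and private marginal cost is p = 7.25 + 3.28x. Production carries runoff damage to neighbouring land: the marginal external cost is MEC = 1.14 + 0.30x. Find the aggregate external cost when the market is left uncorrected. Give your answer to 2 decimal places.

185.46

Market equilibrium (private): 7.25 + 3.28x = 243.69 - 4.21x → x_m = 31.5674.
Total external cost = ∫₀^{x_m} (1.14 + 0.30x) dx = 1.14×31.5674 + ½×0.30×31.5674² = 185.4619.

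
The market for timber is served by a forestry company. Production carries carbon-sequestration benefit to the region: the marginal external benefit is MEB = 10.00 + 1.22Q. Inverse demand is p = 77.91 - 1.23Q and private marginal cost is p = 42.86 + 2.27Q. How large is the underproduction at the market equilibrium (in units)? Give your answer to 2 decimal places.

9.74 units

Market equilibrium (private): 42.86 + 2.27Q = 77.91 - 1.23Q → Q_m = 10.0143.
Social marginal cost = private MC − MEB = 32.86 + 1.05Q.
Set SMC = demand: 32.86 + 1.05Q = 77.91 - 1.23Q → Q* = 19.7588.
Gap = |10.0143 − 19.7588| = 9.7445.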